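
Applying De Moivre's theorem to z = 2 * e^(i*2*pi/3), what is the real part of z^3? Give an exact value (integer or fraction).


Step 1: By De Moivre's theorem, z^3 = 2^3 * e^(i*3*2*pi/3) = 8 * (cos(2*pi) + i*sin(2*pi))
Step 2: |z|^3 = 2^3 = 8
Step 3: Reduce the angle mod 2*pi: 2*pi - 2*pi = 0
Step 4: cos(0) = 1
Step 5: Re(z^3) = 8 * 1 = 8

8


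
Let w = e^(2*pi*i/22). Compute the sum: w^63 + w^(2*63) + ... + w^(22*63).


Step 1: The sum sum_{j=1}^{n} w^(k*j) equals n if n | k, else 0.
Step 2: Here n = 22, k = 63
Step 3: Does n divide k? 22 | 63 -> False
Step 4: Sum = 0

0


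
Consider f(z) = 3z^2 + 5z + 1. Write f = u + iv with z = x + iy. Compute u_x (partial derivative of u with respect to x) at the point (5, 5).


Step 1: f(z) = 3(x+iy)^2 + 5(x+iy) + 1
Step 2: u = 3(x^2 - y^2) + 5x + 1
Step 3: u_x = 6x + 5
Step 4: At (5, 5): u_x = 30 + 5 = 35

35


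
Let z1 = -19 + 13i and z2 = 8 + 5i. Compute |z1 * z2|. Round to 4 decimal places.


Step 1: |z1| = sqrt((-19)^2 + 13^2) = sqrt(530)
Step 2: |z2| = sqrt(8^2 + 5^2) = sqrt(89)
Step 3: |z1*z2| = |z1|*|z2| = sqrt(530) * sqrt(89) = sqrt(530 * 89) = sqrt(47170)
Step 4: = 217.1866

217.1866


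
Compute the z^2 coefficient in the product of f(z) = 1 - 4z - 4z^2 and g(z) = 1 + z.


Step 1: z^2 term in f*g comes from: (1)*(0) + (-4z)*(z) + (-4z^2)*(1)
Step 2: = 0 - 4 - 4
Step 3: = -8

-8


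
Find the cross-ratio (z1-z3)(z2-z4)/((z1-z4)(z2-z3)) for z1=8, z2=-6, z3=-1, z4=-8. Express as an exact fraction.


Step 1: (z1-z3)(z2-z4) = 9 * 2 = 18
Step 2: (z1-z4)(z2-z3) = 16 * (-5) = -80
Step 3: Cross-ratio = -18/80 = -9/40

-9/40


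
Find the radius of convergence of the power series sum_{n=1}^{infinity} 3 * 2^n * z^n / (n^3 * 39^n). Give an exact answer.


Step 1: General term a_n = 3 * 2^n / (n^3 * 39^n)
Step 2: By the root test, |a_n|^(1/n) = 3^(1/n) * 2 / (n^(3/n) * 39) -> 2/39 as n -> infinity (since 3^(1/n) -> 1 and n^(3/n) -> 1)
Step 3: R = 1/lim|a_n|^(1/n) = 39/2

39/2


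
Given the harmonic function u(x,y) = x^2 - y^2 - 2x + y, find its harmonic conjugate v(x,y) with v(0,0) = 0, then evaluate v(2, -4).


Step 1: v_x = -u_y = 2y - 1
Step 2: v_y = u_x = 2x - 2
Step 3: v = 2xy - x - 2y + C
Step 4: v(0,0) = 0 => C = 0
Step 5: v(2, -4) = -10

-10


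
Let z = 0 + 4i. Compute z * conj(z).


Step 1: conj(z) = 0 - 4i
Step 2: z * conj(z) = 0^2 + 4^2
Step 3: = 0 + 16 = 16

16


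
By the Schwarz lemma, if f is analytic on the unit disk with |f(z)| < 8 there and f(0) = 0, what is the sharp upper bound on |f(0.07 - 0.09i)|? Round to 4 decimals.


Step 1: g = f/8 maps D -> D with g(0) = 0, so by the Schwarz lemma |g(z)| <= |z|, i.e. |f(z)| <= 8|z|; this is sharp (f(z) = 8z).
Step 2: |z0|^2 = 0.07^2 + (-0.09)^2 = 0.013
Step 3: |z0| = sqrt(0.013) = 0.114018
Step 4: Best bound = 8 * |z0| = 8 * 0.114018 = 0.9121

0.9121


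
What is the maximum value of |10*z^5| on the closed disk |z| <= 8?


Step 1: On |z| = 8, |f(z)| = 10 * |z|^5 = 10 * 8^5
Step 2: By maximum modulus principle, maximum is on boundary.
Step 3: Maximum = 10 * 32768 = 327680

327680


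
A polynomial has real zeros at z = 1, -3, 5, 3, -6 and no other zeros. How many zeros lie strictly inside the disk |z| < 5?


Step 1: Check each root:
  z = 1: |1| = 1 < 5
  z = -3: |-3| = 3 < 5
  z = 5: |5| = 5 >= 5
  z = 3: |3| = 3 < 5
  z = -6: |-6| = 6 >= 5
Step 2: Count = 3

3


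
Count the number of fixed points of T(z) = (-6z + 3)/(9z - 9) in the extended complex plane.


Step 1: Fixed points satisfy T(z) = z
Step 2: 9z^2 - 3z - 3 = 0
Step 3: Discriminant = (-3)^2 - 4*9*(-3) = 117
Step 4: Number of fixed points = 2

2


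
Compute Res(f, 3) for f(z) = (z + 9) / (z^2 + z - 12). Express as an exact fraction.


Step 1: Q(z) = z^2 + z - 12 = (z - 3)(z + 4)
Step 2: Q'(z) = 2z + 1
Step 3: Q'(3) = 7, P(3) = 12
Step 4: Res = P(3)/Q'(3) = 12/7 = 12/7

12/7


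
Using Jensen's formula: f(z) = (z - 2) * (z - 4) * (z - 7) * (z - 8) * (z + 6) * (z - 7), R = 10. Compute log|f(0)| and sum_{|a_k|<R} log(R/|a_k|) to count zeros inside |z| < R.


Jensen's formula: (1/2pi)*integral log|f(Re^it)|dt = log|f(0)| + sum_{|a_k|<R} log(R/|a_k|)
Step 1: f(0) = (-2) * (-4) * (-7) * (-8) * 6 * (-7) = -18816
Step 2: log|f(0)| = log|2| + log|4| + log|7| + log|8| + log|-6| + log|7| = 9.8425
Step 3: Zeros inside |z| < 10: 2, 4, 7, 8, -6, 7
Step 4: Jensen sum = log(10/2) + log(10/4) + log(10/7) + log(10/8) + log(10/6) + log(10/7) = 3.973
Step 5: n(R) = number of terms in the Jensen sum = count of zeros inside |z| < 10 = 6

6


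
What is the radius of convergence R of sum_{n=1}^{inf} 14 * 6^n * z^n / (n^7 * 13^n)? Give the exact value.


Step 1: General term a_n = 14 * 6^n / (n^7 * 13^n)
Step 2: By the root test, |a_n|^(1/n) = 14^(1/n) * 6 / (n^(7/n) * 13) -> 6/13 as n -> infinity (since 14^(1/n) -> 1 and n^(7/n) -> 1)
Step 3: R = 1/lim|a_n|^(1/n) = 13/6

13/6


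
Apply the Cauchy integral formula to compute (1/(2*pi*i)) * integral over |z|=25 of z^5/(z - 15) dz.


Step 1: f(z) = z^5, a = 15 is inside |z| = 25
Step 2: By Cauchy integral formula: (1/(2pi*i)) * integral = f(a)
Step 3: f(15) = 15^5 = 759375

759375


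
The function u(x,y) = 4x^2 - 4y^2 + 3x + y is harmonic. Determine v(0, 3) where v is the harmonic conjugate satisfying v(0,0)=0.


Step 1: v_x = -u_y = 8y - 1
Step 2: v_y = u_x = 8x + 3
Step 3: v = 8xy - x + 3y + C
Step 4: v(0,0) = 0 => C = 0
Step 5: v(0, 3) = 9

9


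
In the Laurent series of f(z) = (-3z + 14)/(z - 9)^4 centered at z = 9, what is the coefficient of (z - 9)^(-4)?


Step 1: Write the numerator in powers of (z - 9): -3z + 14 = -3(z - 9) + (-3*9 + 14) = -3(z - 9) - 13
Step 2: Divide by (z - 9)^4: f(z) = -13(z - 9)^(-4) - 3(z - 9)^(-3)
Step 3: This finite sum is the Laurent series of f about z = 9.
Step 4: Coefficient of (z - 9)^(-4) = -3*9 + 14 = -13

-13


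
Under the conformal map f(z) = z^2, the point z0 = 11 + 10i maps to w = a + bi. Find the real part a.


Step 1: z0 = 11 + 10i
Step 2: z0^2 = 11^2 - 10^2 + 220i
Step 3: real part = 121 - 100 = 21

21


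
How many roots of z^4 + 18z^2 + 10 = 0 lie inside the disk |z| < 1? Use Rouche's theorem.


Step 1: On |z| = 1 the three terms have sizes |z^4| = 1^4 = 1, |18z^2| = 18*1^2 = 18, |10| = 10
Step 2: The dominant term is g(z) = 18z^2; let h(z) = z^4 + 10 so f = g + h
Step 3: On |z| = 1: |g| = 18 and |h| <= 1 + 10 = 11
Step 4: Since 18 > 11, |h| < |g| on |z| = 1, so by Rouche f has the same number of zeros as g inside |z| < 1
Step 5: g(z) = 18z^2 has 2 zeros (at the origin, multiplicity 2) inside |z| < 1. Answer = 2

2


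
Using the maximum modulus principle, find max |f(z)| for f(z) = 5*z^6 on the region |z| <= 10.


Step 1: On |z| = 10, |f(z)| = 5 * |z|^6 = 5 * 10^6
Step 2: By maximum modulus principle, maximum is on boundary.
Step 3: Maximum = 5 * 1000000 = 5000000

5000000


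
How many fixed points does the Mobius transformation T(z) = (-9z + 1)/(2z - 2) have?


Step 1: Fixed points satisfy T(z) = z
Step 2: 2z^2 + 7z - 1 = 0
Step 3: Discriminant = 7^2 - 4*2*(-1) = 57
Step 4: Number of fixed points = 2

2


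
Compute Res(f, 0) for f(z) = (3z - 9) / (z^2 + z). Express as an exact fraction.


Step 1: Q(z) = z^2 + z = (z)(z + 1)
Step 2: Q'(z) = 2z + 1
Step 3: Q'(0) = 1, P(0) = -9
Step 4: Res = P(0)/Q'(0) = -9/1 = -9

-9


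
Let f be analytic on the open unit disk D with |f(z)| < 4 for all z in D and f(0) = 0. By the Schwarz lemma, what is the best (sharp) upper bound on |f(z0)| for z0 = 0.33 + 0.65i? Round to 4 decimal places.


Step 1: g = f/4 maps D -> D with g(0) = 0, so by the Schwarz lemma |g(z)| <= |z|, i.e. |f(z)| <= 4|z|; this is sharp (f(z) = 4z).
Step 2: |z0|^2 = 0.33^2 + 0.65^2 = 0.5314
Step 3: |z0| = sqrt(0.5314) = 0.728972
Step 4: Best bound = 4 * |z0| = 4 * 0.728972 = 2.9159

2.9159


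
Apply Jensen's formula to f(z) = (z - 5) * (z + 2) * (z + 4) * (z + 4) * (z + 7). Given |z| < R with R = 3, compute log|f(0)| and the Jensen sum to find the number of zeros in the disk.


Jensen's formula: (1/2pi)*integral log|f(Re^it)|dt = log|f(0)| + sum_{|a_k|<R} log(R/|a_k|)
Step 1: f(0) = (-5) * 2 * 4 * 4 * 7 = -1120
Step 2: log|f(0)| = log|5| + log|-2| + log|-4| + log|-4| + log|-7| = 7.0211
Step 3: Zeros inside |z| < 3: -2
Step 4: Jensen sum = log(3/2) = 0.4055
Step 5: n(R) = number of terms in the Jensen sum = count of zeros inside |z| < 3 = 1

1


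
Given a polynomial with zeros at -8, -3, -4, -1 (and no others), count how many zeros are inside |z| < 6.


Step 1: Check each root:
  z = -8: |-8| = 8 >= 6
  z = -3: |-3| = 3 < 6
  z = -4: |-4| = 4 < 6
  z = -1: |-1| = 1 < 6
Step 2: Count = 3

3


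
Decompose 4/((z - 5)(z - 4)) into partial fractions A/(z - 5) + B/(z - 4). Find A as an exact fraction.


Step 1: Multiply both sides by (z - 5) and set z = 5
Step 2: A = 4 / (5 - 4)
Step 3: A = 4 / 1
Step 4: A = 4

4


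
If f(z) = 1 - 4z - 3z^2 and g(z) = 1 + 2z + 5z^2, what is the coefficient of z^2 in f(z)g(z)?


Step 1: z^2 term in f*g comes from: (1)*(5z^2) + (-4z)*(2z) + (-3z^2)*(1)
Step 2: = 5 - 8 - 3
Step 3: = -6

-6


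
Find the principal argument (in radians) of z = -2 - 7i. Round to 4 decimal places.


Step 1: z = -2 - 7i
Step 2: arg(z) = atan2(-7, -2)
Step 3: arg(z) = -1.8491

-1.8491


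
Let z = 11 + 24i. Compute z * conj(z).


Step 1: conj(z) = 11 - 24i
Step 2: z * conj(z) = 11^2 + 24^2
Step 3: = 121 + 576 = 697

697


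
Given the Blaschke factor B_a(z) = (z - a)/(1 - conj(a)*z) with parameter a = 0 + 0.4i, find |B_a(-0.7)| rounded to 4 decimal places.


Step 1: Numerator z0 - a = -0.7 - (0 + 0.4i) = -0.7 - 0.4i
Step 2: Denominator 1 - conj(a)*z0 = 1 - (0 - 0.4i)*(-0.7) = 1 - 0.28i
Step 3: |z0 - a|^2 = (-0.7)^2 + (-0.4)^2 = 0.65; |1 - conj(a)*z0|^2 = 1^2 + (-0.28)^2 = 1.0784
Step 4: |B_a(-0.7)| = sqrt(0.65 / 1.0784) = sqrt(0.602745)
Step 5: = 0.7764

0.7764


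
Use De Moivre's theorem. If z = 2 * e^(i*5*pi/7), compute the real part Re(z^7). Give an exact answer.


Step 1: By De Moivre's theorem, z^7 = 2^7 * e^(i*7*5*pi/7) = 128 * (cos(5*pi) + i*sin(5*pi))
Step 2: |z|^7 = 2^7 = 128
Step 3: Reduce the angle mod 2*pi: 5*pi - 4*pi = pi
Step 4: cos(pi) = -1
Step 5: Re(z^7) = 128 * (-1) = -128

-128


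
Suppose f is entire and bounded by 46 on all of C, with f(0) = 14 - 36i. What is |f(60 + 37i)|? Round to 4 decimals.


Step 1: By Liouville's theorem, a bounded entire function is constant.
Step 2: f(z) = f(0) = 14 - 36i for all z.
Step 3: |f(w)| = |14 - 36i| = sqrt(196 + 1296)
Step 4: = 38.6264

38.6264


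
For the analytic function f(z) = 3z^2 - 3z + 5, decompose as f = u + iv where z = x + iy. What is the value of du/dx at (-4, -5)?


Step 1: f(z) = 3(x+iy)^2 - 3(x+iy) + 5
Step 2: u = 3(x^2 - y^2) - 3x + 5
Step 3: u_x = 6x - 3
Step 4: At (-4, -5): u_x = -24 - 3 = -27

-27


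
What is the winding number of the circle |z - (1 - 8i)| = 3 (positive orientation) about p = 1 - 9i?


Step 1: Center c = (1, -8), radius = 3
Step 2: |p - c|^2 = 0^2 + (-1)^2 = 1
Step 3: r^2 = 9
Step 4: |p-c| < r so winding number = 1

1


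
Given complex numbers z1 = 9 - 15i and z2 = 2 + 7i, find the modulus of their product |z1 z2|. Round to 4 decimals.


Step 1: |z1| = sqrt(9^2 + (-15)^2) = sqrt(306)
Step 2: |z2| = sqrt(2^2 + 7^2) = sqrt(53)
Step 3: |z1*z2| = |z1|*|z2| = sqrt(306) * sqrt(53) = sqrt(306 * 53) = sqrt(16218)
Step 4: = 127.3499

127.3499


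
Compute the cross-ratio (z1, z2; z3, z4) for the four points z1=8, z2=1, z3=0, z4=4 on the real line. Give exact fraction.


Step 1: (z1-z3)(z2-z4) = 8 * (-3) = -24
Step 2: (z1-z4)(z2-z3) = 4 * 1 = 4
Step 3: Cross-ratio = -24/4 = -6

-6


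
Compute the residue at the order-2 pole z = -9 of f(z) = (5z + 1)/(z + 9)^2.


Step 1: Pole of order 2 at z = -9
Step 2: Res = lim d/dz [(z + 9)^2 * f(z)] as z -> -9
Step 3: (z + 9)^2 * f(z) = 5z + 1
Step 4: d/dz[5z + 1] = 5

5


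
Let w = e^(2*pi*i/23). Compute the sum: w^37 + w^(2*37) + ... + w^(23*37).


Step 1: The sum sum_{j=1}^{n} w^(k*j) equals n if n | k, else 0.
Step 2: Here n = 23, k = 37
Step 3: Does n divide k? 23 | 37 -> False
Step 4: Sum = 0

0


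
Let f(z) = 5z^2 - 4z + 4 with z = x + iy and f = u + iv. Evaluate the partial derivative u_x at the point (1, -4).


Step 1: f(z) = 5(x+iy)^2 - 4(x+iy) + 4
Step 2: u = 5(x^2 - y^2) - 4x + 4
Step 3: u_x = 10x - 4
Step 4: At (1, -4): u_x = 10 - 4 = 6

6


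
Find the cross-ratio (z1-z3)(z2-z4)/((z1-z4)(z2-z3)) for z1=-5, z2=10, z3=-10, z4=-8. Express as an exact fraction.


Step 1: (z1-z3)(z2-z4) = 5 * 18 = 90
Step 2: (z1-z4)(z2-z3) = 3 * 20 = 60
Step 3: Cross-ratio = 90/60 = 3/2

3/2


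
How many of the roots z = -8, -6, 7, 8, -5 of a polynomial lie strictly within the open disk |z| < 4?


Step 1: Check each root:
  z = -8: |-8| = 8 >= 4
  z = -6: |-6| = 6 >= 4
  z = 7: |7| = 7 >= 4
  z = 8: |8| = 8 >= 4
  z = -5: |-5| = 5 >= 4
Step 2: Count = 0

0


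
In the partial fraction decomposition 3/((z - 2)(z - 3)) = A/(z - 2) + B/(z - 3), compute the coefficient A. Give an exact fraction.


Step 1: Multiply both sides by (z - 2) and set z = 2
Step 2: A = 3 / (2 - 3)
Step 3: A = 3 / (-1)
Step 4: A = -3

-3


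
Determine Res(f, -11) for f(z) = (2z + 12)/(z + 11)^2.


Step 1: Pole of order 2 at z = -11
Step 2: Res = lim d/dz [(z + 11)^2 * f(z)] as z -> -11
Step 3: (z + 11)^2 * f(z) = 2z + 12
Step 4: d/dz[2z + 12] = 2

2


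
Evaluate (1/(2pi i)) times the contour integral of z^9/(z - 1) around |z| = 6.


Step 1: f(z) = z^9, a = 1 is inside |z| = 6
Step 2: By Cauchy integral formula: (1/(2pi*i)) * integral = f(a)
Step 3: f(1) = 1^9 = 1

1


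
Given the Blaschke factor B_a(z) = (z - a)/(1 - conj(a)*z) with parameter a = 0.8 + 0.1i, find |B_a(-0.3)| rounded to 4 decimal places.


Step 1: Numerator z0 - a = -0.3 - (0.8 + 0.1i) = -1.1 - 0.1i
Step 2: Denominator 1 - conj(a)*z0 = 1 - (0.8 - 0.1i)*(-0.3) = 1.24 - 0.03i
Step 3: |z0 - a|^2 = (-1.1)^2 + (-0.1)^2 = 1.22; |1 - conj(a)*z0|^2 = 1.24^2 + (-0.03)^2 = 1.5385
Step 4: |B_a(-0.3)| = sqrt(1.22 / 1.5385) = sqrt(0.79298)
Step 5: = 0.8905

0.8905


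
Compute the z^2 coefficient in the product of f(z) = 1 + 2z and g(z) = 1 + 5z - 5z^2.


Step 1: z^2 term in f*g comes from: (1)*(-5z^2) + (2z)*(5z) + (0)*(1)
Step 2: = -5 + 10 + 0
Step 3: = 5

5


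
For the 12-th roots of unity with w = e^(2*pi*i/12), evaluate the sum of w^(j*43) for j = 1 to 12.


Step 1: The sum sum_{j=1}^{n} w^(k*j) equals n if n | k, else 0.
Step 2: Here n = 12, k = 43
Step 3: Does n divide k? 12 | 43 -> False
Step 4: Sum = 0

0


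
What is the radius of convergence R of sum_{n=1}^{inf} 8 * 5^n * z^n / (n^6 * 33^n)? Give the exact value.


Step 1: General term a_n = 8 * 5^n / (n^6 * 33^n)
Step 2: By the root test, |a_n|^(1/n) = 8^(1/n) * 5 / (n^(6/n) * 33) -> 5/33 as n -> infinity (since 8^(1/n) -> 1 and n^(6/n) -> 1)
Step 3: R = 1/lim|a_n|^(1/n) = 33/5

33/5


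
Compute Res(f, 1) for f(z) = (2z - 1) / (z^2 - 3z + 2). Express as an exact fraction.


Step 1: Q(z) = z^2 - 3z + 2 = (z - 1)(z - 2)
Step 2: Q'(z) = 2z - 3
Step 3: Q'(1) = -1, P(1) = 1
Step 4: Res = P(1)/Q'(1) = 1/(-1) = -1

-1


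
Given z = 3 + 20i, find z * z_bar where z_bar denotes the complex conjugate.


Step 1: conj(z) = 3 - 20i
Step 2: z * conj(z) = 3^2 + 20^2
Step 3: = 9 + 400 = 409

409


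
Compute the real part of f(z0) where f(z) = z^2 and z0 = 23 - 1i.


Step 1: z0 = 23 - 1i
Step 2: z0^2 = 23^2 - (-1)^2 - 46i
Step 3: real part = 529 - 1 = 528

528


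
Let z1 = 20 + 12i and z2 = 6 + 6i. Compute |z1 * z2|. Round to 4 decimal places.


Step 1: |z1| = sqrt(20^2 + 12^2) = sqrt(544)
Step 2: |z2| = sqrt(6^2 + 6^2) = sqrt(72)
Step 3: |z1*z2| = |z1|*|z2| = sqrt(544) * sqrt(72) = sqrt(544 * 72) = sqrt(39168)
Step 4: = 197.9091

197.9091


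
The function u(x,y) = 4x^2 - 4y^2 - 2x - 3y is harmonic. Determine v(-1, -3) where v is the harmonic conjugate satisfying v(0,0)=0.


Step 1: v_x = -u_y = 8y + 3
Step 2: v_y = u_x = 8x - 2
Step 3: v = 8xy + 3x - 2y + C
Step 4: v(0,0) = 0 => C = 0
Step 5: v(-1, -3) = 27

27


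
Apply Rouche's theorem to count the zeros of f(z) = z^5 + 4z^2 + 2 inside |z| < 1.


Step 1: On |z| = 1 the three terms have sizes |z^5| = 1^5 = 1, |4z^2| = 4*1^2 = 4, |2| = 2
Step 2: The dominant term is g(z) = 4z^2; let h(z) = z^5 + 2 so f = g + h
Step 3: On |z| = 1: |g| = 4 and |h| <= 1 + 2 = 3
Step 4: Since 4 > 3, |h| < |g| on |z| = 1, so by Rouche f has the same number of zeros as g inside |z| < 1
Step 5: g(z) = 4z^2 has 2 zeros (at the origin, multiplicity 2) inside |z| < 1. Answer = 2

2


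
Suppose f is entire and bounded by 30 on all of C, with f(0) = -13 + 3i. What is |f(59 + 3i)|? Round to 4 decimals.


Step 1: By Liouville's theorem, a bounded entire function is constant.
Step 2: f(z) = f(0) = -13 + 3i for all z.
Step 3: |f(w)| = |-13 + 3i| = sqrt(169 + 9)
Step 4: = 13.3417

13.3417


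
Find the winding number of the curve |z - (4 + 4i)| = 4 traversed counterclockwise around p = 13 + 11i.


Step 1: Center c = (4, 4), radius = 4
Step 2: |p - c|^2 = 9^2 + 7^2 = 130
Step 3: r^2 = 16
Step 4: |p-c| > r so winding number = 0

0


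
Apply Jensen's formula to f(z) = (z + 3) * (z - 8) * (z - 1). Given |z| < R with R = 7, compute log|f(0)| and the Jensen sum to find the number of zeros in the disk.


Jensen's formula: (1/2pi)*integral log|f(Re^it)|dt = log|f(0)| + sum_{|a_k|<R} log(R/|a_k|)
Step 1: f(0) = 3 * (-8) * (-1) = 24
Step 2: log|f(0)| = log|-3| + log|8| + log|1| = 3.1781
Step 3: Zeros inside |z| < 7: -3, 1
Step 4: Jensen sum = log(7/3) + log(7/1) = 2.7932
Step 5: n(R) = number of terms in the Jensen sum = count of zeros inside |z| < 7 = 2

2


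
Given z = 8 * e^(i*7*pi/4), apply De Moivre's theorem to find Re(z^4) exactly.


Step 1: By De Moivre's theorem, z^4 = 8^4 * e^(i*4*7*pi/4) = 4096 * (cos(7*pi) + i*sin(7*pi))
Step 2: |z|^4 = 8^4 = 4096
Step 3: Reduce the angle mod 2*pi: 7*pi - 6*pi = pi
Step 4: cos(pi) = -1
Step 5: Re(z^4) = 4096 * (-1) = -4096

-4096


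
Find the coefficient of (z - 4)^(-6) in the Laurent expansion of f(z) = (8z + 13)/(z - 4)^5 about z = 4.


Step 1: Write the numerator in powers of (z - 4): 8z + 13 = 8(z - 4) + (8*4 + 13) = 8(z - 4) + 45
Step 2: Divide by (z - 4)^5: f(z) = 45(z - 4)^(-5) + 8(z - 4)^(-4)
Step 3: This finite sum is the Laurent series of f about z = 4.
Step 4: Only the powers -5 and -4 appear, so the coefficient of (z - 4)^(-6) = 0

0


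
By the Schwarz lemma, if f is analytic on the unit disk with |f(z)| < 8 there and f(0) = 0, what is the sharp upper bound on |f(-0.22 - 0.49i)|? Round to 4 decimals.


Step 1: g = f/8 maps D -> D with g(0) = 0, so by the Schwarz lemma |g(z)| <= |z|, i.e. |f(z)| <= 8|z|; this is sharp (f(z) = 8z).
Step 2: |z0|^2 = (-0.22)^2 + (-0.49)^2 = 0.2885
Step 3: |z0| = sqrt(0.2885) = 0.537122
Step 4: Best bound = 8 * |z0| = 8 * 0.537122 = 4.297

4.297


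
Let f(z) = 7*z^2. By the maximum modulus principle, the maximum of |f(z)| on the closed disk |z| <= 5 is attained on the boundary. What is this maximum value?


Step 1: On |z| = 5, |f(z)| = 7 * |z|^2 = 7 * 5^2
Step 2: By maximum modulus principle, maximum is on boundary.
Step 3: Maximum = 7 * 25 = 175

175


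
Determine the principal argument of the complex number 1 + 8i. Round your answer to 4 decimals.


Step 1: z = 1 + 8i
Step 2: arg(z) = atan2(8, 1)
Step 3: arg(z) = 1.4464

1.4464


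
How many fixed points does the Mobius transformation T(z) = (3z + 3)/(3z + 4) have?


Step 1: Fixed points satisfy T(z) = z
Step 2: 3z^2 + z - 3 = 0
Step 3: Discriminant = 1^2 - 4*3*(-3) = 37
Step 4: Number of fixed points = 2

2


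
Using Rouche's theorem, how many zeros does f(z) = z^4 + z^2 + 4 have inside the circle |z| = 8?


Step 1: On |z| = 8 the three terms have sizes |z^4| = 8^4 = 4096, |z^2| = 8^2 = 64, |4| = 4
Step 2: The dominant term is g(z) = z^4; let h(z) = z^2 + 4 so f = g + h
Step 3: On |z| = 8: |g| = 4096 and |h| <= 64 + 4 = 68
Step 4: Since 4096 > 68, |h| < |g| on |z| = 8, so by Rouche f has the same number of zeros as g inside |z| < 8
Step 5: g(z) = z^4 has 4 zeros (all at the origin) inside |z| < 8. Answer = 4

4


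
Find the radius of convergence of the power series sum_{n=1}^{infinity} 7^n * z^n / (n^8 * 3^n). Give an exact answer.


Step 1: General term a_n = 7^n / (n^8 * 3^n)
Step 2: By the root test, |a_n|^(1/n) = 7 / (n^(8/n) * 3) -> 7/3 as n -> infinity (since n^(8/n) -> 1)
Step 3: R = 1/lim|a_n|^(1/n) = 3/7

3/7


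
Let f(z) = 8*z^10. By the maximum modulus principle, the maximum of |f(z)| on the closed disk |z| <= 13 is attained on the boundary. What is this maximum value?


Step 1: On |z| = 13, |f(z)| = 8 * |z|^10 = 8 * 13^10
Step 2: By maximum modulus principle, maximum is on boundary.
Step 3: Maximum = 8 * 137858491849 = 1102867934792

1102867934792


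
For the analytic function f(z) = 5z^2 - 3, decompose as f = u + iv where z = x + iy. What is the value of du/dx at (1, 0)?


Step 1: f(z) = 5(x+iy)^2 - 3
Step 2: u = 5(x^2 - y^2) - 3
Step 3: u_x = 10x + 0
Step 4: At (1, 0): u_x = 10 + 0 = 10

10


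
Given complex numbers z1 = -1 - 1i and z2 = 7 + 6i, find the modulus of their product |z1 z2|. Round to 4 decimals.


Step 1: |z1| = sqrt((-1)^2 + (-1)^2) = sqrt(2)
Step 2: |z2| = sqrt(7^2 + 6^2) = sqrt(85)
Step 3: |z1*z2| = |z1|*|z2| = sqrt(2) * sqrt(85) = sqrt(2 * 85) = sqrt(170)
Step 4: = 13.0384

13.0384


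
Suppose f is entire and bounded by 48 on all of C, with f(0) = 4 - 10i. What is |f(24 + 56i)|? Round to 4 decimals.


Step 1: By Liouville's theorem, a bounded entire function is constant.
Step 2: f(z) = f(0) = 4 - 10i for all z.
Step 3: |f(w)| = |4 - 10i| = sqrt(16 + 100)
Step 4: = 10.7703

10.7703


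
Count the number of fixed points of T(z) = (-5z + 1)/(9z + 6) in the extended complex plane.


Step 1: Fixed points satisfy T(z) = z
Step 2: 9z^2 + 11z - 1 = 0
Step 3: Discriminant = 11^2 - 4*9*(-1) = 157
Step 4: Number of fixed points = 2

2


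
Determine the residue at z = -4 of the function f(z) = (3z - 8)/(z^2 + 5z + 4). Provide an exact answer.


Step 1: Q(z) = z^2 + 5z + 4 = (z + 4)(z + 1)
Step 2: Q'(z) = 2z + 5
Step 3: Q'(-4) = -3, P(-4) = -20
Step 4: Res = P(-4)/Q'(-4) = -20/(-3) = 20/3

20/3


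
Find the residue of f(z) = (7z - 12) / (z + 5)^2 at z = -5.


Step 1: Pole of order 2 at z = -5
Step 2: Res = lim d/dz [(z + 5)^2 * f(z)] as z -> -5
Step 3: (z + 5)^2 * f(z) = 7z - 12
Step 4: d/dz[7z - 12] = 7

7


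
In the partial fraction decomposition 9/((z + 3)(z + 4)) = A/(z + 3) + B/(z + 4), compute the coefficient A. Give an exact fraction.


Step 1: Multiply both sides by (z + 3) and set z = -3
Step 2: A = 9 / (-3 + 4)
Step 3: A = 9 / 1
Step 4: A = 9

9


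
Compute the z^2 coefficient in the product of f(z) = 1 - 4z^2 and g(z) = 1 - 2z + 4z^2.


Step 1: z^2 term in f*g comes from: (1)*(4z^2) + (0)*(-2z) + (-4z^2)*(1)
Step 2: = 4 + 0 - 4
Step 3: = 0

0


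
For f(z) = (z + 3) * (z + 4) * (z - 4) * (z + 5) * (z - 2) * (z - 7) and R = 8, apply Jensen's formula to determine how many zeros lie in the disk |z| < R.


Jensen's formula: (1/2pi)*integral log|f(Re^it)|dt = log|f(0)| + sum_{|a_k|<R} log(R/|a_k|)
Step 1: f(0) = 3 * 4 * (-4) * 5 * (-2) * (-7) = -3360
Step 2: log|f(0)| = log|-3| + log|-4| + log|4| + log|-5| + log|2| + log|7| = 8.1197
Step 3: Zeros inside |z| < 8: -3, -4, 4, -5, 2, 7
Step 4: Jensen sum = log(8/3) + log(8/4) + log(8/4) + log(8/5) + log(8/2) + log(8/7) = 4.357
Step 5: n(R) = number of terms in the Jensen sum = count of zeros inside |z| < 8 = 6

6


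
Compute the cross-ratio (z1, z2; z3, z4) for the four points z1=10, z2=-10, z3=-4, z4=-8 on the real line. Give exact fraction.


Step 1: (z1-z3)(z2-z4) = 14 * (-2) = -28
Step 2: (z1-z4)(z2-z3) = 18 * (-6) = -108
Step 3: Cross-ratio = 28/108 = 7/27

7/27


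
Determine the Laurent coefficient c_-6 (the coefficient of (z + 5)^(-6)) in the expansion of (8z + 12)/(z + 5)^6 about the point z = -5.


Step 1: Write the numerator in powers of (z + 5): 8z + 12 = 8(z + 5) + (8*(-5) + 12) = 8(z + 5) - 28
Step 2: Divide by (z + 5)^6: f(z) = -28(z + 5)^(-6) + 8(z + 5)^(-5)
Step 3: This finite sum is the Laurent series of f about z = -5.
Step 4: Coefficient of (z + 5)^(-6) = 8*(-5) + 12 = -28

-28


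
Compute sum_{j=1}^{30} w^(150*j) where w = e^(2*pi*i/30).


Step 1: The sum sum_{j=1}^{n} w^(k*j) equals n if n | k, else 0.
Step 2: Here n = 30, k = 150
Step 3: Does n divide k? 30 | 150 -> True
Step 4: Sum = 30

30


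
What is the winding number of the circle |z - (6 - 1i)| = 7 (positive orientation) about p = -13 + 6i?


Step 1: Center c = (6, -1), radius = 7
Step 2: |p - c|^2 = (-19)^2 + 7^2 = 410
Step 3: r^2 = 49
Step 4: |p-c| > r so winding number = 0

0


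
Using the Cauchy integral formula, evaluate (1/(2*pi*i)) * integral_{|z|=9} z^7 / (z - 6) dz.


Step 1: f(z) = z^7, a = 6 is inside |z| = 9
Step 2: By Cauchy integral formula: (1/(2pi*i)) * integral = f(a)
Step 3: f(6) = 6^7 = 279936

279936


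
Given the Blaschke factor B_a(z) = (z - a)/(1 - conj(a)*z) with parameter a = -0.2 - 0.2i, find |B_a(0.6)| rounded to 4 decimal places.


Step 1: Numerator z0 - a = 0.6 - (-0.2 - 0.2i) = 0.8 + 0.2i
Step 2: Denominator 1 - conj(a)*z0 = 1 - (-0.2 + 0.2i)*0.6 = 1.12 - 0.12i
Step 3: |z0 - a|^2 = 0.8^2 + 0.2^2 = 0.68; |1 - conj(a)*z0|^2 = 1.12^2 + (-0.12)^2 = 1.2688
Step 4: |B_a(0.6)| = sqrt(0.68 / 1.2688) = sqrt(0.535939)
Step 5: = 0.7321

0.7321


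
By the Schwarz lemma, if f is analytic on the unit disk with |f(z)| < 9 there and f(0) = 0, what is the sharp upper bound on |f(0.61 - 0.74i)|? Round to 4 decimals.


Step 1: g = f/9 maps D -> D with g(0) = 0, so by the Schwarz lemma |g(z)| <= |z|, i.e. |f(z)| <= 9|z|; this is sharp (f(z) = 9z).
Step 2: |z0|^2 = 0.61^2 + (-0.74)^2 = 0.9197
Step 3: |z0| = sqrt(0.9197) = 0.95901
Step 4: Best bound = 9 * |z0| = 9 * 0.95901 = 8.6311

8.6311


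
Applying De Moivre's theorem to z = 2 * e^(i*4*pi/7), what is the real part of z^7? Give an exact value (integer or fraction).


Step 1: By De Moivre's theorem, z^7 = 2^7 * e^(i*7*4*pi/7) = 128 * (cos(4*pi) + i*sin(4*pi))
Step 2: |z|^7 = 2^7 = 128
Step 3: Reduce the angle mod 2*pi: 4*pi - 4*pi = 0
Step 4: cos(0) = 1
Step 5: Re(z^7) = 128 * 1 = 128

128


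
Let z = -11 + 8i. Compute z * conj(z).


Step 1: conj(z) = -11 - 8i
Step 2: z * conj(z) = (-11)^2 + 8^2
Step 3: = 121 + 64 = 185

185


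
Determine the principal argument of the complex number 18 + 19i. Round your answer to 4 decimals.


Step 1: z = 18 + 19i
Step 2: arg(z) = atan2(19, 18)
Step 3: arg(z) = 0.8124

0.8124


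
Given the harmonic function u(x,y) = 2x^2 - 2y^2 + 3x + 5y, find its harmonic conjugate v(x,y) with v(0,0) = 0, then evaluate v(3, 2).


Step 1: v_x = -u_y = 4y - 5
Step 2: v_y = u_x = 4x + 3
Step 3: v = 4xy - 5x + 3y + C
Step 4: v(0,0) = 0 => C = 0
Step 5: v(3, 2) = 15

15


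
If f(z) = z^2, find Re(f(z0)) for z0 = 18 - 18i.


Step 1: z0 = 18 - 18i
Step 2: z0^2 = 18^2 - (-18)^2 - 648i
Step 3: real part = 324 - 324 = 0

0


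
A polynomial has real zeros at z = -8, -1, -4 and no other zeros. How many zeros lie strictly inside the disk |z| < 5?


Step 1: Check each root:
  z = -8: |-8| = 8 >= 5
  z = -1: |-1| = 1 < 5
  z = -4: |-4| = 4 < 5
Step 2: Count = 2

2


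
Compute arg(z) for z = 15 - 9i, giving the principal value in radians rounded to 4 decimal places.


Step 1: z = 15 - 9i
Step 2: arg(z) = atan2(-9, 15)
Step 3: arg(z) = -0.5404

-0.5404


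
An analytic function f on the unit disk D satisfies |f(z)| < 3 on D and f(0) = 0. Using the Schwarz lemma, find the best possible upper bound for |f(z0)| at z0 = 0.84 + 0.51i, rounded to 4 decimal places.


Step 1: g = f/3 maps D -> D with g(0) = 0, so by the Schwarz lemma |g(z)| <= |z|, i.e. |f(z)| <= 3|z|; this is sharp (f(z) = 3z).
Step 2: |z0|^2 = 0.84^2 + 0.51^2 = 0.9657
Step 3: |z0| = sqrt(0.9657) = 0.9827
Step 4: Best bound = 3 * |z0| = 3 * 0.9827 = 2.9481

2.9481


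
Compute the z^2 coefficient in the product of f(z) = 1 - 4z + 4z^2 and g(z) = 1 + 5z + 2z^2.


Step 1: z^2 term in f*g comes from: (1)*(2z^2) + (-4z)*(5z) + (4z^2)*(1)
Step 2: = 2 - 20 + 4
Step 3: = -14

-14


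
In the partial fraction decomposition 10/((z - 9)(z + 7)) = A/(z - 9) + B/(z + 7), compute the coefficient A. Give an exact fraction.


Step 1: Multiply both sides by (z - 9) and set z = 9
Step 2: A = 10 / (9 + 7)
Step 3: A = 10 / 16
Step 4: A = 5/8

5/8


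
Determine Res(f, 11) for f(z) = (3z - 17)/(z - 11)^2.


Step 1: Pole of order 2 at z = 11
Step 2: Res = lim d/dz [(z - 11)^2 * f(z)] as z -> 11
Step 3: (z - 11)^2 * f(z) = 3z - 17
Step 4: d/dz[3z - 17] = 3

3


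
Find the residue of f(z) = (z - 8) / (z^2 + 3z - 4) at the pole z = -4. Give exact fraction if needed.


Step 1: Q(z) = z^2 + 3z - 4 = (z + 4)(z - 1)
Step 2: Q'(z) = 2z + 3
Step 3: Q'(-4) = -5, P(-4) = -12
Step 4: Res = P(-4)/Q'(-4) = -12/(-5) = 12/5

12/5


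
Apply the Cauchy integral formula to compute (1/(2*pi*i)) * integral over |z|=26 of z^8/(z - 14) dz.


Step 1: f(z) = z^8, a = 14 is inside |z| = 26
Step 2: By Cauchy integral formula: (1/(2pi*i)) * integral = f(a)
Step 3: f(14) = 14^8 = 1475789056

1475789056


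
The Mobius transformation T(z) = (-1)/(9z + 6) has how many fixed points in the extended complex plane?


Step 1: Fixed points satisfy T(z) = z
Step 2: 9z^2 + 6z + 1 = 0
Step 3: Discriminant = 6^2 - 4*9*1 = 0
Step 4: Number of fixed points = 1

1


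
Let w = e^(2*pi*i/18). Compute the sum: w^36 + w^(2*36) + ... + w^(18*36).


Step 1: The sum sum_{j=1}^{n} w^(k*j) equals n if n | k, else 0.
Step 2: Here n = 18, k = 36
Step 3: Does n divide k? 18 | 36 -> True
Step 4: Sum = 18

18


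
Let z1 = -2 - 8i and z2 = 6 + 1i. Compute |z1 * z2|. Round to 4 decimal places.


Step 1: |z1| = sqrt((-2)^2 + (-8)^2) = sqrt(68)
Step 2: |z2| = sqrt(6^2 + 1^2) = sqrt(37)
Step 3: |z1*z2| = |z1|*|z2| = sqrt(68) * sqrt(37) = sqrt(68 * 37) = sqrt(2516)
Step 4: = 50.1597

50.1597


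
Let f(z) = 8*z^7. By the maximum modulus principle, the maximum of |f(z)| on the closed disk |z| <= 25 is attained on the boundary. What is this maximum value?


Step 1: On |z| = 25, |f(z)| = 8 * |z|^7 = 8 * 25^7
Step 2: By maximum modulus principle, maximum is on boundary.
Step 3: Maximum = 8 * 6103515625 = 48828125000

48828125000


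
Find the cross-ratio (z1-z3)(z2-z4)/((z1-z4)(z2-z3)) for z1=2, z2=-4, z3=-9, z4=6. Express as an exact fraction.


Step 1: (z1-z3)(z2-z4) = 11 * (-10) = -110
Step 2: (z1-z4)(z2-z3) = (-4) * 5 = -20
Step 3: Cross-ratio = 110/20 = 11/2

11/2


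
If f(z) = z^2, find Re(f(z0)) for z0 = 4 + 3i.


Step 1: z0 = 4 + 3i
Step 2: z0^2 = 4^2 - 3^2 + 24i
Step 3: real part = 16 - 9 = 7

7


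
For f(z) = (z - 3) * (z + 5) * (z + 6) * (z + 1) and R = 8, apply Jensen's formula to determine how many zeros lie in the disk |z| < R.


Jensen's formula: (1/2pi)*integral log|f(Re^it)|dt = log|f(0)| + sum_{|a_k|<R} log(R/|a_k|)
Step 1: f(0) = (-3) * 5 * 6 * 1 = -90
Step 2: log|f(0)| = log|3| + log|-5| + log|-6| + log|-1| = 4.4998
Step 3: Zeros inside |z| < 8: 3, -5, -6, -1
Step 4: Jensen sum = log(8/3) + log(8/5) + log(8/6) + log(8/1) = 3.818
Step 5: n(R) = number of terms in the Jensen sum = count of zeros inside |z| < 8 = 4

4


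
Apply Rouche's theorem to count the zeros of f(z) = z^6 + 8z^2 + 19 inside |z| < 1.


Step 1: On |z| = 1 the three terms have sizes |z^6| = 1^6 = 1, |8z^2| = 8*1^2 = 8, |19| = 19
Step 2: The dominant term is g(z) = 19; let h(z) = z^6 + 8z^2 so f = g + h
Step 3: On |z| = 1: |g| = 19 and |h| <= 1 + 8 = 9
Step 4: Since 19 > 9, |h| < |g| on |z| = 1, so by Rouche f has the same number of zeros as g inside |z| < 1
Step 5: g(z) = 19 is a nonzero constant with no zeros inside |z| < 1. Answer = 0

0


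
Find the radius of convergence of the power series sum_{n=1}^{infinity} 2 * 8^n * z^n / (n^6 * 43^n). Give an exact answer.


Step 1: General term a_n = 2 * 8^n / (n^6 * 43^n)
Step 2: By the root test, |a_n|^(1/n) = 2^(1/n) * 8 / (n^(6/n) * 43) -> 8/43 as n -> infinity (since 2^(1/n) -> 1 and n^(6/n) -> 1)
Step 3: R = 1/lim|a_n|^(1/n) = 43/8

43/8


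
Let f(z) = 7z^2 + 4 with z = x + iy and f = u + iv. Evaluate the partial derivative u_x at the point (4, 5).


Step 1: f(z) = 7(x+iy)^2 + 4
Step 2: u = 7(x^2 - y^2) + 4
Step 3: u_x = 14x + 0
Step 4: At (4, 5): u_x = 56 + 0 = 56

56


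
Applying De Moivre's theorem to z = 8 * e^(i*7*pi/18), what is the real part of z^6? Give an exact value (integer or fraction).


Step 1: By De Moivre's theorem, z^6 = 8^6 * e^(i*6*7*pi/18) = 262144 * (cos(7*pi/3) + i*sin(7*pi/3))
Step 2: |z|^6 = 8^6 = 262144
Step 3: Reduce the angle mod 2*pi: 7*pi/3 - 2*pi = pi/3
Step 4: cos(pi/3) = 1/2
Step 5: Re(z^6) = 262144 * 1/2 = 131072

131072


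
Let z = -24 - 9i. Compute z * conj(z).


Step 1: conj(z) = -24 + 9i
Step 2: z * conj(z) = (-24)^2 + (-9)^2
Step 3: = 576 + 81 = 657

657


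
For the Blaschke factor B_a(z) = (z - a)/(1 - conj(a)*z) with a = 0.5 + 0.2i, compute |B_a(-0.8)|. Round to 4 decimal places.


Step 1: Numerator z0 - a = -0.8 - (0.5 + 0.2i) = -1.3 - 0.2i
Step 2: Denominator 1 - conj(a)*z0 = 1 - (0.5 - 0.2i)*(-0.8) = 1.4 - 0.16i
Step 3: |z0 - a|^2 = (-1.3)^2 + (-0.2)^2 = 1.73; |1 - conj(a)*z0|^2 = 1.4^2 + (-0.16)^2 = 1.9856
Step 4: |B_a(-0.8)| = sqrt(1.73 / 1.9856) = sqrt(0.871273)
Step 5: = 0.9334

0.9334


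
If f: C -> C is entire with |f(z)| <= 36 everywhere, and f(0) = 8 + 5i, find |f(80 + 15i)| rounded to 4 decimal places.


Step 1: By Liouville's theorem, a bounded entire function is constant.
Step 2: f(z) = f(0) = 8 + 5i for all z.
Step 3: |f(w)| = |8 + 5i| = sqrt(64 + 25)
Step 4: = 9.434

9.434


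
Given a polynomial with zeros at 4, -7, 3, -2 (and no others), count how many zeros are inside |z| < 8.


Step 1: Check each root:
  z = 4: |4| = 4 < 8
  z = -7: |-7| = 7 < 8
  z = 3: |3| = 3 < 8
  z = -2: |-2| = 2 < 8
Step 2: Count = 4

4


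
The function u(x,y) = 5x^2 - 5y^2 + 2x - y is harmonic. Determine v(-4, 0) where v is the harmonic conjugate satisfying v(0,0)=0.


Step 1: v_x = -u_y = 10y + 1
Step 2: v_y = u_x = 10x + 2
Step 3: v = 10xy + x + 2y + C
Step 4: v(0,0) = 0 => C = 0
Step 5: v(-4, 0) = -4

-4


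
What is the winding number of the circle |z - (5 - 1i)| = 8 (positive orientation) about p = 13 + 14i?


Step 1: Center c = (5, -1), radius = 8
Step 2: |p - c|^2 = 8^2 + 15^2 = 289
Step 3: r^2 = 64
Step 4: |p-c| > r so winding number = 0

0


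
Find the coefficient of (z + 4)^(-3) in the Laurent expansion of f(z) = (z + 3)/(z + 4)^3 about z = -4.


Step 1: Write the numerator in powers of (z + 4): z + 3 = (z + 4) + (1*(-4) + 3) = (z + 4) - 1
Step 2: Divide by (z + 4)^3: f(z) = -(z + 4)^(-3) + (z + 4)^(-2)
Step 3: This finite sum is the Laurent series of f about z = -4.
Step 4: Coefficient of (z + 4)^(-3) = 1*(-4) + 3 = -1

-1


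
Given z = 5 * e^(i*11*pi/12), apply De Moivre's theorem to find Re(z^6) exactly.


Step 1: By De Moivre's theorem, z^6 = 5^6 * e^(i*6*11*pi/12) = 15625 * (cos(11*pi/2) + i*sin(11*pi/2))
Step 2: |z|^6 = 5^6 = 15625
Step 3: Reduce the angle mod 2*pi: 11*pi/2 - 4*pi = 3*pi/2
Step 4: cos(3*pi/2) = 0
Step 5: Re(z^6) = 15625 * 0 = 0

0


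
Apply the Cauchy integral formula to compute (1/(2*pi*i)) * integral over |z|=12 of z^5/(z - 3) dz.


Step 1: f(z) = z^5, a = 3 is inside |z| = 12
Step 2: By Cauchy integral formula: (1/(2pi*i)) * integral = f(a)
Step 3: f(3) = 3^5 = 243

243


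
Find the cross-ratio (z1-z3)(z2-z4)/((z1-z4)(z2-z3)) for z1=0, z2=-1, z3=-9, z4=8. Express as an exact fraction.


Step 1: (z1-z3)(z2-z4) = 9 * (-9) = -81
Step 2: (z1-z4)(z2-z3) = (-8) * 8 = -64
Step 3: Cross-ratio = 81/64 = 81/64

81/64


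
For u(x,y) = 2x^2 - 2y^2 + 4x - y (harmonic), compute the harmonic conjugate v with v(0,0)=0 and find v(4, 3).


Step 1: v_x = -u_y = 4y + 1
Step 2: v_y = u_x = 4x + 4
Step 3: v = 4xy + x + 4y + C
Step 4: v(0,0) = 0 => C = 0
Step 5: v(4, 3) = 64

64


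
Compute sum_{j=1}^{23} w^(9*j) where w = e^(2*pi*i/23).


Step 1: The sum sum_{j=1}^{n} w^(k*j) equals n if n | k, else 0.
Step 2: Here n = 23, k = 9
Step 3: Does n divide k? 23 | 9 -> False
Step 4: Sum = 0

0


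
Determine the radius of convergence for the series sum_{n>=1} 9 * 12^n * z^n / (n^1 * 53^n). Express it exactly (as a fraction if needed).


Step 1: General term a_n = 9 * 12^n / (n^1 * 53^n)
Step 2: By the root test, |a_n|^(1/n) = 9^(1/n) * 12 / (n^(1/n) * 53) -> 12/53 as n -> infinity (since 9^(1/n) -> 1 and n^(1/n) -> 1)
Step 3: R = 1/lim|a_n|^(1/n) = 53/12

53/12


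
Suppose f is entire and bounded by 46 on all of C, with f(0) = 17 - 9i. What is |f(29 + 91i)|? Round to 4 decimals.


Step 1: By Liouville's theorem, a bounded entire function is constant.
Step 2: f(z) = f(0) = 17 - 9i for all z.
Step 3: |f(w)| = |17 - 9i| = sqrt(289 + 81)
Step 4: = 19.2354

19.2354


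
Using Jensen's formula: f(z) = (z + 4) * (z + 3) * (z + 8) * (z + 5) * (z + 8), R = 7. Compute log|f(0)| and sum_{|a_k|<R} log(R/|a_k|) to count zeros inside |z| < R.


Jensen's formula: (1/2pi)*integral log|f(Re^it)|dt = log|f(0)| + sum_{|a_k|<R} log(R/|a_k|)
Step 1: f(0) = 4 * 3 * 8 * 5 * 8 = 3840
Step 2: log|f(0)| = log|-4| + log|-3| + log|-8| + log|-5| + log|-8| = 8.2532
Step 3: Zeros inside |z| < 7: -4, -3, -5
Step 4: Jensen sum = log(7/4) + log(7/3) + log(7/5) = 1.7434
Step 5: n(R) = number of terms in the Jensen sum = count of zeros inside |z| < 7 = 3

3


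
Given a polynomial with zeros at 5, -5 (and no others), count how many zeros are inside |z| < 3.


Step 1: Check each root:
  z = 5: |5| = 5 >= 3
  z = -5: |-5| = 5 >= 3
Step 2: Count = 0

0


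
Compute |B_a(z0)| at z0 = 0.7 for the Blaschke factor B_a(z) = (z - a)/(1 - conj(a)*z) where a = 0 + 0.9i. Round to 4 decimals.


Step 1: Numerator z0 - a = 0.7 - (0 + 0.9i) = 0.7 - 0.9i
Step 2: Denominator 1 - conj(a)*z0 = 1 - (0 - 0.9i)*0.7 = 1 + 0.63i
Step 3: |z0 - a|^2 = 0.7^2 + (-0.9)^2 = 1.3; |1 - conj(a)*z0|^2 = 1^2 + 0.63^2 = 1.3969
Step 4: |B_a(0.7)| = sqrt(1.3 / 1.3969) = sqrt(0.930632)
Step 5: = 0.9647

0.9647


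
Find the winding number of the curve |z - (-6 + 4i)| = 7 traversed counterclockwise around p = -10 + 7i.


Step 1: Center c = (-6, 4), radius = 7
Step 2: |p - c|^2 = (-4)^2 + 3^2 = 25
Step 3: r^2 = 49
Step 4: |p-c| < r so winding number = 1

1


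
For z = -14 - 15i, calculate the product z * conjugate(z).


Step 1: conj(z) = -14 + 15i
Step 2: z * conj(z) = (-14)^2 + (-15)^2
Step 3: = 196 + 225 = 421

421


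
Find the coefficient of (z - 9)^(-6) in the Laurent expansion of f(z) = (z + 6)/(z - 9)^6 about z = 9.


Step 1: Write the numerator in powers of (z - 9): z + 6 = (z - 9) + (1*9 + 6) = (z - 9) + 15
Step 2: Divide by (z - 9)^6: f(z) = 15(z - 9)^(-6) + (z - 9)^(-5)
Step 3: This finite sum is the Laurent series of f about z = 9.
Step 4: Coefficient of (z - 9)^(-6) = 1*9 + 6 = 15

15


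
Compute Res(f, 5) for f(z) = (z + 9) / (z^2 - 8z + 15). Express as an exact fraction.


Step 1: Q(z) = z^2 - 8z + 15 = (z - 5)(z - 3)
Step 2: Q'(z) = 2z - 8
Step 3: Q'(5) = 2, P(5) = 14
Step 4: Res = P(5)/Q'(5) = 14/2 = 7

7


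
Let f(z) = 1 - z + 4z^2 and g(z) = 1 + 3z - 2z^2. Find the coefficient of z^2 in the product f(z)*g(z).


Step 1: z^2 term in f*g comes from: (1)*(-2z^2) + (-z)*(3z) + (4z^2)*(1)
Step 2: = -2 - 3 + 4
Step 3: = -1

-1


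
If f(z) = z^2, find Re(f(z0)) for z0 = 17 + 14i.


Step 1: z0 = 17 + 14i
Step 2: z0^2 = 17^2 - 14^2 + 476i
Step 3: real part = 289 - 196 = 93

93


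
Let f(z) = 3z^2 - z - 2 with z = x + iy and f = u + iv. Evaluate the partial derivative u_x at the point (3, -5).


Step 1: f(z) = 3(x+iy)^2 - (x+iy) - 2
Step 2: u = 3(x^2 - y^2) - x - 2
Step 3: u_x = 6x - 1
Step 4: At (3, -5): u_x = 18 - 1 = 17

17


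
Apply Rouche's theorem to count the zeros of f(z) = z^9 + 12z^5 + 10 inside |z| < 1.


Step 1: On |z| = 1 the three terms have sizes |z^9| = 1^9 = 1, |12z^5| = 12*1^5 = 12, |10| = 10
Step 2: The dominant term is g(z) = 12z^5; let h(z) = z^9 + 10 so f = g + h
Step 3: On |z| = 1: |g| = 12 and |h| <= 1 + 10 = 11
Step 4: Since 12 > 11, |h| < |g| on |z| = 1, so by Rouche f has the same number of zeros as g inside |z| < 1
Step 5: g(z) = 12z^5 has 5 zeros (at the origin, multiplicity 5) inside |z| < 1. Answer = 5

5
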